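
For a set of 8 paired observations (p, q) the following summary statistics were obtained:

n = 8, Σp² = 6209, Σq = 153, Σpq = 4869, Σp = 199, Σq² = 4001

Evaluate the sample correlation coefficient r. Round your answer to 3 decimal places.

r = (nΣpq − ΣpΣq) / √[(nΣp² − (Σp)²)(nΣq² − (Σq)²)]
Numerator: 8×4869 − 199×153 = 8505
Denominator: √[(49672 − 39601)(32008 − 23409)] = √[10071 × 8599] = 9305.9405
r = 8505 / 9305.9405 ≈ 0.914

0.914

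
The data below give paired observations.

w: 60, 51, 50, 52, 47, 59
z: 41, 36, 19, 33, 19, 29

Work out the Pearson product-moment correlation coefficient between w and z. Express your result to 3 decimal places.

0.663

n = 6, Σw = 319, Σz = 177, Σw² = 17095, Σz² = 5629, Σwz = 9566
nΣwz − ΣwΣz = 57396 − 56463 = 933
nΣw² − (Σw)² = 102570 − 101761 = 809; nΣz² − (Σz)² = 33774 − 31329 = 2445
r = 933 / √(809 × 2445) = 933 / 1406.4157 ≈ 0.663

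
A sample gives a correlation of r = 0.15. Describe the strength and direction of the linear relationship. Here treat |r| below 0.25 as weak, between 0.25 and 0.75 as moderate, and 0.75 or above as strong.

r = 0.15 > 0 so the relationship is positive.
|r| = 0.15, which falls in the weak range.

weak positive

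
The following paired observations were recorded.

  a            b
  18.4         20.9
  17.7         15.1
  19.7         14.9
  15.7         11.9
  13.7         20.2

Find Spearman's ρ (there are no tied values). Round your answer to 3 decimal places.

0.000

Rank a: 4, 3, 5, 2, 1
Rank b: 5, 3, 2, 1, 4
d = rank(a) − rank(b): -1, 0, 3, 1, -3; Σd² = 20
ρ = 1 − 6Σd² / [n(n²−1)] = 1 − 6×20 / (5×24) = 1 − 120/120 ≈ 0.000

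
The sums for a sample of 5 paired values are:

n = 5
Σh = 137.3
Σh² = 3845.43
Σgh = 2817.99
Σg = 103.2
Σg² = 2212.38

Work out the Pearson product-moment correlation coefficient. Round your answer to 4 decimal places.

r = (nΣgh − ΣgΣh) / √[(nΣg² − (Σg)²)(nΣh² − (Σh)²)]
Numerator: 5×2817.99 − 103.2×137.3 = -79.41
Denominator: √[(11061.9 − 10650.24)(19227.15 − 18851.29)] = √[411.66 × 375.86] = 393.3529
r = -79.41 / 393.3529 ≈ -0.2019

-0.2019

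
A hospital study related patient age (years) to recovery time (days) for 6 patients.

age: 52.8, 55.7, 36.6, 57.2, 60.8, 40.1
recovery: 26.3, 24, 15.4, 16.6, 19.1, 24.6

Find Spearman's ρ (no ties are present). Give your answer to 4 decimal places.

-0.0286

Rank age: 3, 4, 1, 5, 6, 2
Rank recovery: 6, 4, 1, 2, 3, 5
d = rank(age) − rank(recovery): -3, 0, 0, 3, 3, -3; Σd² = 36
ρ = 1 − 6Σd² / [n(n²−1)] = 1 − 6×36 / (6×35) = 1 − 216/210 ≈ -0.0286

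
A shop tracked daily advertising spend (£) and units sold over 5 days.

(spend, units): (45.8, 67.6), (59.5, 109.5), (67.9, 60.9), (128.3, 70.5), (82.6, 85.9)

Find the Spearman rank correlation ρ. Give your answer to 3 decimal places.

Rank spend: 1, 2, 3, 5, 4
Rank units: 2, 5, 1, 3, 4
d = rank(spend) − rank(units): -1, -3, 2, 2, 0; Σd² = 18
ρ = 1 − 6Σd² / [n(n²−1)] = 1 − 6×18 / (5×24) = 1 − 108/120 ≈ 0.100

0.100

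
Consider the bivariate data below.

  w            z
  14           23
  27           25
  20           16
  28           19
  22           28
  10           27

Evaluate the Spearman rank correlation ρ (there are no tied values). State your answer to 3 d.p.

Rank w: 2, 5, 3, 6, 4, 1
Rank z: 3, 4, 1, 2, 6, 5
d = rank(w) − rank(z): -1, 1, 2, 4, -2, -4; Σd² = 42
ρ = 1 − 6Σd² / [n(n²−1)] = 1 − 6×42 / (6×35) = 1 − 252/210 ≈ -0.200

-0.200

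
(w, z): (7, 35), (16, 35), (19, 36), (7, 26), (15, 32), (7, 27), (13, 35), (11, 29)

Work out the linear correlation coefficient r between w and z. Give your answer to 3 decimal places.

n = 8, Σw = 95, Σz = 255, Σw² = 1279, Σz² = 8241, Σwz = 3114
nΣwz − ΣwΣz = 24912 − 24225 = 687
nΣw² − (Σw)² = 10232 − 9025 = 1207; nΣz² − (Σz)² = 65928 − 65025 = 903
r = 687 / √(1207 × 903) = 687 / 1043.9928 ≈ 0.658

0.658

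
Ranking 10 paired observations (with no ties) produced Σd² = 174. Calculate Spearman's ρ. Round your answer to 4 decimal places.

-0.0545

ρ = 1 − 6Σd² / [n(n²−1)] = 1 − 6×174 / (10×99)
  = 1 − 1044/990 = 1 − 1.05455 ≈ -0.0545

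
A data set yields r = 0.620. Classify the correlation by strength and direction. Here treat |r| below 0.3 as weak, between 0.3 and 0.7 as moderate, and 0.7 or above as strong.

moderate positive

r = 0.620 > 0 so the relationship is positive.
|r| = 0.620, which falls in the moderate range.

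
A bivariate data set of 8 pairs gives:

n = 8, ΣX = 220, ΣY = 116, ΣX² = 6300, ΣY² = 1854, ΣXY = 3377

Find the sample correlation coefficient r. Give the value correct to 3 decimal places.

0.902

r = (nΣXY − ΣXΣY) / √[(nΣX² − (ΣX)²)(nΣY² − (ΣY)²)]
Numerator: 8×3377 − 220×116 = 1496
Denominator: √[(50400 − 48400)(14832 − 13456)] = √[2000 × 1376] = 1658.9153
r = 1496 / 1658.9153 ≈ 0.902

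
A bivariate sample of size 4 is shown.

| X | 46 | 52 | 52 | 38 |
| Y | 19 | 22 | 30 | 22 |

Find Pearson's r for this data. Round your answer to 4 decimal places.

0.4581

n = 4, ΣX = 188, ΣY = 93, ΣX² = 8968, ΣY² = 2229, ΣXY = 4414
nΣXY − ΣXΣY = 17656 − 17484 = 172
nΣX² − (ΣX)² = 35872 − 35344 = 528; nΣY² − (ΣY)² = 8916 − 8649 = 267
r = 172 / √(528 × 267) = 172 / 375.4677 ≈ 0.4581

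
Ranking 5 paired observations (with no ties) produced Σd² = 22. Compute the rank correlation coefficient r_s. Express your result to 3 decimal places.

ρ = 1 − 6Σd² / [n(n²−1)] = 1 − 6×22 / (5×24)
  = 1 − 132/120 = 1 − 1.1000 ≈ -0.100

-0.100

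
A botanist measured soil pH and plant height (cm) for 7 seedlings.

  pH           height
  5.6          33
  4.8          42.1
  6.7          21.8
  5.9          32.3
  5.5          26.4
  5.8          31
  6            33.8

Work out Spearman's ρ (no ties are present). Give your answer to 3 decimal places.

Rank pH: 3, 1, 7, 5, 2, 4, 6
Rank height: 5, 7, 1, 4, 2, 3, 6
d = rank(pH) − rank(height): -2, -6, 6, 1, 0, 1, 0; Σd² = 78
ρ = 1 − 6Σd² / [n(n²−1)] = 1 − 6×78 / (7×48) = 1 − 468/336 ≈ -0.393

-0.393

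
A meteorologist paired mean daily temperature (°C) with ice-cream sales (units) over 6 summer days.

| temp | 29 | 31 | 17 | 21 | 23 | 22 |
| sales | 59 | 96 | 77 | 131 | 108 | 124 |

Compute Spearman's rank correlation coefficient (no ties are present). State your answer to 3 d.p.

Rank temp: 5, 6, 1, 2, 4, 3
Rank sales: 1, 3, 2, 6, 4, 5
d = rank(temp) − rank(sales): 4, 3, -1, -4, 0, -2; Σd² = 46
ρ = 1 − 6Σd² / [n(n²−1)] = 1 − 6×46 / (6×35) = 1 − 276/210 ≈ -0.314

-0.314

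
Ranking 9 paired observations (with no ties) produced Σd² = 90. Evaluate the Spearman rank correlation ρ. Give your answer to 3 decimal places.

0.250

ρ = 1 − 6Σd² / [n(n²−1)] = 1 − 6×90 / (9×80)
  = 1 − 540/720 = 1 − 0.7500 ≈ 0.250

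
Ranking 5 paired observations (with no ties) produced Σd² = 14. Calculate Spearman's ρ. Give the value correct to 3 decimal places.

ρ = 1 − 6Σd² / [n(n²−1)] = 1 − 6×14 / (5×24)
  = 1 − 84/120 = 1 − 0.7000 ≈ 0.300

0.300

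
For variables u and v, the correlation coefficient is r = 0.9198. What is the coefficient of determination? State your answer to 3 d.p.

r² = (0.9198)² = 0.846

0.846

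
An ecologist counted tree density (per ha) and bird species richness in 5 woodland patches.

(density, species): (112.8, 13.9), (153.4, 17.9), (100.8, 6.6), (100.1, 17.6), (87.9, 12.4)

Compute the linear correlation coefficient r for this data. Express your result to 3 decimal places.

n = 5, Σx = 555, Σy = 68.4, Σx² = 64162.46, Σy² = 1020.7, Σxy = 7830.78
nΣxy − ΣxΣy = 39153.9 − 37962 = 1191.9
nΣx² − (Σx)² = 320812.3 − 308025 = 12787.3; nΣy² − (Σy)² = 5103.5 − 4678.56 = 424.94
r = 1191.9 / √(12787.3 × 424.94) = 1191.9 / 2331.0588 ≈ 0.511

0.511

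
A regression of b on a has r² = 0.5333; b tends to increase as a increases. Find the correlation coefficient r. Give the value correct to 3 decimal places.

0.730

|r| = √0.5333 = 0.730
The association is positive, so r = 0.730.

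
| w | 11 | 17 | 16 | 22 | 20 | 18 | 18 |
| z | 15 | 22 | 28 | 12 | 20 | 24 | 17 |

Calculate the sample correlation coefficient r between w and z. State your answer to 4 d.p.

-0.1415

n = 7, Σw = 122, Σz = 138, Σw² = 2198, Σz² = 2902, Σwz = 2389
nΣwz − ΣwΣz = 16723 − 16836 = -113
nΣw² − (Σw)² = 15386 − 14884 = 502; nΣz² − (Σz)² = 20314 − 19044 = 1270
r = -113 / √(502 × 1270) = -113 / 798.4610 ≈ -0.1415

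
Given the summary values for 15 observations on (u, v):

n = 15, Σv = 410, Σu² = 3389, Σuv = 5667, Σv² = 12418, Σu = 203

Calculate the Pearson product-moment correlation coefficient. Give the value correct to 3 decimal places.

r = (nΣuv − ΣuΣv) / √[(nΣu² − (Σu)²)(nΣv² − (Σv)²)]
Numerator: 15×5667 − 203×410 = 1775
Denominator: √[(50835 − 41209)(186270 − 168100)] = √[9626 × 18170] = 13225.1435
r = 1775 / 13225.1435 ≈ 0.134

0.134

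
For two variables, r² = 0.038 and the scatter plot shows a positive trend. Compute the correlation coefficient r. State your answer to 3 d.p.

|r| = √0.038 = 0.195
The association is positive, so r = 0.195.

0.195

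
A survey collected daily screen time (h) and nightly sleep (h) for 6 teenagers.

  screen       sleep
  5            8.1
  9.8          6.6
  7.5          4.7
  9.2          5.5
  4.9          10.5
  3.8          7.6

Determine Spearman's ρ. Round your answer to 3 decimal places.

-0.600

Rank screen: 3, 6, 4, 5, 2, 1
Rank sleep: 5, 3, 1, 2, 6, 4
d = rank(screen) − rank(sleep): -2, 3, 3, 3, -4, -3; Σd² = 56
ρ = 1 − 6Σd² / [n(n²−1)] = 1 − 6×56 / (6×35) = 1 − 336/210 ≈ -0.600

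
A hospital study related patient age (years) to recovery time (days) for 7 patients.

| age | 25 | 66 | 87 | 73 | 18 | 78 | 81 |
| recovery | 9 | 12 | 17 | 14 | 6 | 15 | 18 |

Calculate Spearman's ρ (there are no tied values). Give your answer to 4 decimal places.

Rank age: 2, 3, 7, 4, 1, 5, 6
Rank recovery: 2, 3, 6, 4, 1, 5, 7
d = rank(age) − rank(recovery): 0, 0, 1, 0, 0, 0, -1; Σd² = 2
ρ = 1 − 6Σd² / [n(n²−1)] = 1 − 6×2 / (7×48) = 1 − 12/336 ≈ 0.9643

0.9643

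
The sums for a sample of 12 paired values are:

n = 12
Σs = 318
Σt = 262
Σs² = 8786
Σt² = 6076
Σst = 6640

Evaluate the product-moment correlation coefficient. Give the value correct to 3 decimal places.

-0.848

r = (nΣst − ΣsΣt) / √[(nΣs² − (Σs)²)(nΣt² − (Σt)²)]
Numerator: 12×6640 − 318×262 = -3636
Denominator: √[(105432 − 101124)(72912 − 68644)] = √[4308 × 4268] = 4287.9534
r = -3636 / 4287.9534 ≈ -0.848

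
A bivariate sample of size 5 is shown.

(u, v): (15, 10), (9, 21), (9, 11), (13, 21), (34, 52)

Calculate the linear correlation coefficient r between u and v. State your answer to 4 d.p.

n = 5, Σu = 80, Σv = 115, Σu² = 1712, Σv² = 3807, Σuv = 2479
nΣuv − ΣuΣv = 12395 − 9200 = 3195
nΣu² − (Σu)² = 8560 − 6400 = 2160; nΣv² − (Σv)² = 19035 − 13225 = 5810
r = 3195 / √(2160 × 5810) = 3195 / 3542.5415 ≈ 0.9019

0.9019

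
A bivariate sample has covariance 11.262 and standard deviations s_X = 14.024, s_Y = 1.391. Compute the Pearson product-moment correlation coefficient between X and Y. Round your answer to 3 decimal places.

0.577

r = Cov(X,Y) / (s_X · s_Y) = 11.262 / (14.024 × 1.391)
  = 11.262 / 19.5074 ≈ 0.577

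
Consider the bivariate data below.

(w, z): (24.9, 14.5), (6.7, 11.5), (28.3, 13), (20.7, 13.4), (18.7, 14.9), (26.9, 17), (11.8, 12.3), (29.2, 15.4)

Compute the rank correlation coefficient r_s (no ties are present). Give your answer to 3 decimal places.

0.643

Rank w: 5, 1, 7, 4, 3, 6, 2, 8
Rank z: 5, 1, 3, 4, 6, 8, 2, 7
d = rank(w) − rank(z): 0, 0, 4, 0, -3, -2, 0, 1; Σd² = 30
ρ = 1 − 6Σd² / [n(n²−1)] = 1 − 6×30 / (8×63) = 1 − 180/504 ≈ 0.643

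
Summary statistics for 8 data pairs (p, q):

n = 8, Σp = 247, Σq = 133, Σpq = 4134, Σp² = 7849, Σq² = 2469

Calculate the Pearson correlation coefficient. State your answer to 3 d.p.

r = (nΣpq − ΣpΣq) / √[(nΣp² − (Σp)²)(nΣq² − (Σq)²)]
Numerator: 8×4134 − 247×133 = 221
Denominator: √[(62792 − 61009)(19752 − 17689)] = √[1783 × 2063] = 1917.8970
r = 221 / 1917.8970 ≈ 0.115

0.115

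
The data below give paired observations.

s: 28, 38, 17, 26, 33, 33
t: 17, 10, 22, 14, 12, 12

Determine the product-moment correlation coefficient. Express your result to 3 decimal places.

n = 6, Σs = 175, Σt = 87, Σs² = 5371, Σt² = 1357, Σst = 2386
nΣst − ΣsΣt = 14316 − 15225 = -909
nΣs² − (Σs)² = 32226 − 30625 = 1601; nΣt² − (Σt)² = 8142 − 7569 = 573
r = -909 / √(1601 × 573) = -909 / 957.7959 ≈ -0.949

-0.949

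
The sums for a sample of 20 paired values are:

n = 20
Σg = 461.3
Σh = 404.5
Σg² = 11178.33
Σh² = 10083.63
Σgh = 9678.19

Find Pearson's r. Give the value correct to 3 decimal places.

0.344

r = (nΣgh − ΣgΣh) / √[(nΣg² − (Σg)²)(nΣh² − (Σh)²)]
Numerator: 20×9678.19 − 461.3×404.5 = 6967.95
Denominator: √[(223566.6 − 212797.69)(201672.6 − 163620.25)] = √[10768.91 × 38052.35] = 20243.0811
r = 6967.95 / 20243.0811 ≈ 0.344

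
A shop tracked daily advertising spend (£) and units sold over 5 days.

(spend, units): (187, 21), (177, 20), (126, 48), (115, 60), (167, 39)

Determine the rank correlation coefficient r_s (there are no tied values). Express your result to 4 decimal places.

-0.9000

Rank spend: 5, 4, 2, 1, 3
Rank units: 2, 1, 4, 5, 3
d = rank(spend) − rank(units): 3, 3, -2, -4, 0; Σd² = 38
ρ = 1 − 6Σd² / [n(n²−1)] = 1 − 6×38 / (5×24) = 1 − 228/120 ≈ -0.9000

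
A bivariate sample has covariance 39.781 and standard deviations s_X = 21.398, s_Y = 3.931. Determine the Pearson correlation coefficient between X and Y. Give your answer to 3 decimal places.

r = Cov(X,Y) / (s_X · s_Y) = 39.781 / (21.398 × 3.931)
  = 39.781 / 84.1155 ≈ 0.473

0.473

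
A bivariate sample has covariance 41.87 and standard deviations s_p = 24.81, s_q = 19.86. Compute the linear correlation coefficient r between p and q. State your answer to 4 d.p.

0.0850

r = Cov(p,q) / (s_p · s_q) = 41.87 / (24.81 × 19.86)
  = 41.87 / 492.7266 ≈ 0.0850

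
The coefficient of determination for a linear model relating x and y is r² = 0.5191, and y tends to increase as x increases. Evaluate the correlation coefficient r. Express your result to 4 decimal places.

|r| = √0.5191 = 0.7205
The association is positive, so r = 0.7205.

0.7205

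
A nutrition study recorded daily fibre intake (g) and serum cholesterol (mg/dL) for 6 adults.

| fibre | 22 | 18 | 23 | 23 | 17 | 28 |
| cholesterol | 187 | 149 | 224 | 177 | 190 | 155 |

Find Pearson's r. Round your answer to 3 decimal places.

n = 6, Σx = 131, Σy = 1082, Σx² = 2939, Σy² = 198800, Σxy = 23589
nΣxy − ΣxΣy = 141534 − 141742 = -208
nΣx² − (Σx)² = 17634 − 17161 = 473; nΣy² − (Σy)² = 1192800 − 1170724 = 22076
r = -208 / √(473 × 22076) = -208 / 3231.4003 ≈ -0.064

-0.064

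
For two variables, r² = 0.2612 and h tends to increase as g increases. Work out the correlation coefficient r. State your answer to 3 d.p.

|r| = √0.2612 = 0.511
The association is positive, so r = 0.511.

0.511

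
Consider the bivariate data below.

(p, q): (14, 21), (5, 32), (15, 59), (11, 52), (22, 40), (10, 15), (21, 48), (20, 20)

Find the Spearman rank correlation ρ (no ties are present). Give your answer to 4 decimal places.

Rank p: 4, 1, 5, 3, 8, 2, 7, 6
Rank q: 3, 4, 8, 7, 5, 1, 6, 2
d = rank(p) − rank(q): 1, -3, -3, -4, 3, 1, 1, 4; Σd² = 62
ρ = 1 − 6Σd² / [n(n²−1)] = 1 − 6×62 / (8×63) = 1 − 372/504 ≈ 0.2619

0.2619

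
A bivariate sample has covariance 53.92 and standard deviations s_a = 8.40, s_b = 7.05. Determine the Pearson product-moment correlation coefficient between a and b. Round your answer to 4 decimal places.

0.9105

r = Cov(a,b) / (s_a · s_b) = 53.92 / (8.40 × 7.05)
  = 53.92 / 59.2200 ≈ 0.9105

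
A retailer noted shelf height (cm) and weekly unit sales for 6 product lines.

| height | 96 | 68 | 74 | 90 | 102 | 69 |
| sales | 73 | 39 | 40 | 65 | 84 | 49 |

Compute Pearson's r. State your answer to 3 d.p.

n = 6, Σx = 499, Σy = 350, Σx² = 42581, Σy² = 22132, Σxy = 30419
nΣxy − ΣxΣy = 182514 − 174650 = 7864
nΣx² − (Σx)² = 255486 − 249001 = 6485; nΣy² − (Σy)² = 132792 − 122500 = 10292
r = 7864 / √(6485 × 10292) = 7864 / 8169.6769 ≈ 0.963

0.963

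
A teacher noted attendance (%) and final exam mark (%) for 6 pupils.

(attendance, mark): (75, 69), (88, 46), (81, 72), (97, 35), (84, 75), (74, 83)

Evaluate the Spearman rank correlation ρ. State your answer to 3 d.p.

Rank attendance: 2, 5, 3, 6, 4, 1
Rank mark: 3, 2, 4, 1, 5, 6
d = rank(attendance) − rank(mark): -1, 3, -1, 5, -1, -5; Σd² = 62
ρ = 1 − 6Σd² / [n(n²−1)] = 1 − 6×62 / (6×35) = 1 − 372/210 ≈ -0.771

-0.771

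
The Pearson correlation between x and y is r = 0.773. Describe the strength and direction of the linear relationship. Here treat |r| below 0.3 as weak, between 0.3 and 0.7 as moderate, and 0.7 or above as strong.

r = 0.773 > 0 so the relationship is positive.
|r| = 0.773, which falls in the strong range.

strong positive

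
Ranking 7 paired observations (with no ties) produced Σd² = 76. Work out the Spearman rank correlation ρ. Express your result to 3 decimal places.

-0.357

ρ = 1 − 6Σd² / [n(n²−1)] = 1 − 6×76 / (7×48)
  = 1 − 456/336 = 1 − 1.3571 ≈ -0.357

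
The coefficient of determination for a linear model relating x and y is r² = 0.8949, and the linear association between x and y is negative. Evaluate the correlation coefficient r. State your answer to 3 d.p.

|r| = √0.8949 = 0.946
The association is negative, so r = −0.946.

-0.946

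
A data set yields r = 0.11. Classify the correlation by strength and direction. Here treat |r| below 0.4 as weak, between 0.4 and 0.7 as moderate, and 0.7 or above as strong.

weak positive

r = 0.11 > 0 so the relationship is positive.
|r| = 0.11, which falls in the weak range.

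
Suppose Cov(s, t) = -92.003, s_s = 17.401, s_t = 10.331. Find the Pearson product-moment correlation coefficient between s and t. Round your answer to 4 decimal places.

r = Cov(s,t) / (s_s · s_t) = -92.003 / (17.401 × 10.331)
  = -92.003 / 179.7697 ≈ -0.5118

-0.5118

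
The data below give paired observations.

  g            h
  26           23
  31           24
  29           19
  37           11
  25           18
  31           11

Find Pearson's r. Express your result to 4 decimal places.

-0.5865

n = 6, Σg = 179, Σh = 106, Σg² = 5433, Σh² = 2032, Σgh = 3091
nΣgh − ΣgΣh = 18546 − 18974 = -428
nΣg² − (Σg)² = 32598 − 32041 = 557; nΣh² − (Σh)² = 12192 − 11236 = 956
r = -428 / √(557 × 956) = -428 / 729.7205 ≈ -0.5865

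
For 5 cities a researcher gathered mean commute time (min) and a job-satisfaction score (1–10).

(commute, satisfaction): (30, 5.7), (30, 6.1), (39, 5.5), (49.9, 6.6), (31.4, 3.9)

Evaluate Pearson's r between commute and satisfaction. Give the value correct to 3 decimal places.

n = 5, Σx = 180.3, Σy = 27.8, Σx² = 6796.97, Σy² = 158.72, Σxy = 1020.3
nΣxy − ΣxΣy = 5101.5 − 5012.34 = 89.16
nΣx² − (Σx)² = 33984.85 − 32508.09 = 1476.76; nΣy² − (Σy)² = 793.6 − 772.84 = 20.76
r = 89.16 / √(1476.76 × 20.76) = 89.16 / 175.0929 ≈ 0.509

0.509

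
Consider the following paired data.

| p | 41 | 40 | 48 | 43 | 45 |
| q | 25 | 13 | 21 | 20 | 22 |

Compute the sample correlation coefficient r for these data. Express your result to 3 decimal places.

n = 5, Σp = 217, Σq = 101, Σp² = 9459, Σq² = 2119, Σpq = 4403
nΣpq − ΣpΣq = 22015 − 21917 = 98
nΣp² − (Σp)² = 47295 − 47089 = 206; nΣq² − (Σq)² = 10595 − 10201 = 394
r = 98 / √(206 × 394) = 98 / 284.8930 ≈ 0.344

0.344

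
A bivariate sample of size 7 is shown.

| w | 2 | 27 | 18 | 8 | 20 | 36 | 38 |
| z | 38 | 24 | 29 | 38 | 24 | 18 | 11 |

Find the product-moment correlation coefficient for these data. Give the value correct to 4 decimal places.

n = 7, Σw = 149, Σz = 182, Σw² = 4261, Σz² = 5326, Σwz = 3096
nΣwz − ΣwΣz = 21672 − 27118 = -5446
nΣw² − (Σw)² = 29827 − 22201 = 7626; nΣz² − (Σz)² = 37282 − 33124 = 4158
r = -5446 / √(7626 × 4158) = -5446 / 5631.0663 ≈ -0.9671

-0.9671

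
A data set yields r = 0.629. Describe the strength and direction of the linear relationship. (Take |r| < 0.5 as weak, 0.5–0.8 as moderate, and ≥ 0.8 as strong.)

r = 0.629 > 0 so the relationship is positive.
|r| = 0.629, which falls in the moderate range.

moderate positive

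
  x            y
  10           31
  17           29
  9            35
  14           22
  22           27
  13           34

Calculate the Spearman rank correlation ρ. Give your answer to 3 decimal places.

Rank x: 2, 5, 1, 4, 6, 3
Rank y: 4, 3, 6, 1, 2, 5
d = rank(x) − rank(y): -2, 2, -5, 3, 4, -2; Σd² = 62
ρ = 1 − 6Σd² / [n(n²−1)] = 1 − 6×62 / (6×35) = 1 − 372/210 ≈ -0.771

-0.771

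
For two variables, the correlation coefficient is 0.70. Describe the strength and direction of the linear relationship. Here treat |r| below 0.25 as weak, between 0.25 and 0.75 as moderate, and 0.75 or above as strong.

r = 0.70 > 0 so the relationship is positive.
|r| = 0.70, which falls in the moderate range.

moderate positive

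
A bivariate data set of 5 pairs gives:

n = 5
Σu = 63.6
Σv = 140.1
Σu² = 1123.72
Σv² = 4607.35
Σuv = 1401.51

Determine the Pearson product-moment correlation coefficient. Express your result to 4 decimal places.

r = (nΣuv − ΣuΣv) / √[(nΣu² − (Σu)²)(nΣv² − (Σv)²)]
Numerator: 5×1401.51 − 63.6×140.1 = -1902.81
Denominator: √[(5618.6 − 4044.96)(23036.75 − 19628.01)] = √[1573.64 × 3408.74] = 2316.0591
r = -1902.81 / 2316.0591 ≈ -0.8216

-0.8216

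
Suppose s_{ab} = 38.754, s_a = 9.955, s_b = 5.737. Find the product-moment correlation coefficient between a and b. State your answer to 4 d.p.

r = Cov(a,b) / (s_a · s_b) = 38.754 / (9.955 × 5.737)
  = 38.754 / 57.1118 ≈ 0.6786

0.6786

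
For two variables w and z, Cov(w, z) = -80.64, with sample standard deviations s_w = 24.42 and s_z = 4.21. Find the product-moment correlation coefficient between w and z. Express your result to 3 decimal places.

r = Cov(w,z) / (s_w · s_z) = -80.64 / (24.42 × 4.21)
  = -80.64 / 102.8082 ≈ -0.784

-0.784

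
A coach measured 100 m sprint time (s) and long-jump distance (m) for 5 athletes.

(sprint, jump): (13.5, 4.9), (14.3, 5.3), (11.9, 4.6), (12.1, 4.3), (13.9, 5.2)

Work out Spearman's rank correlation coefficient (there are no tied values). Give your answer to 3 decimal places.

0.900

Rank sprint: 3, 5, 1, 2, 4
Rank jump: 3, 5, 2, 1, 4
d = rank(sprint) − rank(jump): 0, 0, -1, 1, 0; Σd² = 2
ρ = 1 − 6Σd² / [n(n²−1)] = 1 − 6×2 / (5×24) = 1 − 12/120 ≈ 0.900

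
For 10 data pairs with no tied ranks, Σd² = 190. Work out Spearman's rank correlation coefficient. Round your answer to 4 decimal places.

-0.1515

ρ = 1 − 6Σd² / [n(n²−1)] = 1 − 6×190 / (10×99)
  = 1 − 1140/990 = 1 − 1.15152 ≈ -0.1515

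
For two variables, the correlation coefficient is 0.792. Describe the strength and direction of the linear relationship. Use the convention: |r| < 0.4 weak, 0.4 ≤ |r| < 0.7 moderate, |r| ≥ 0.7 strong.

strong positive

r = 0.792 > 0 so the relationship is positive.
|r| = 0.792, which falls in the strong range.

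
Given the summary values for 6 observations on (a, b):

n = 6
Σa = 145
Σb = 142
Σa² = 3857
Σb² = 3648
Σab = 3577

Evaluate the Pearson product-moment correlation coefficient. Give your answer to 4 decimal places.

r = (nΣab − ΣaΣb) / √[(nΣa² − (Σa)²)(nΣb² − (Σb)²)]
Numerator: 6×3577 − 145×142 = 872
Denominator: √[(23142 − 21025)(21888 − 20164)] = √[2117 × 1724] = 1910.4209
r = 872 / 1910.4209 ≈ 0.4564

0.4564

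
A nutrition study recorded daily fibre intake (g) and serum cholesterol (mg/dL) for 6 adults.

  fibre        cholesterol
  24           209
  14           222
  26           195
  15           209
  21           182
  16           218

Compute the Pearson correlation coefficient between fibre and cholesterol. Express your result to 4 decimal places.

n = 6, Σx = 116, Σy = 1235, Σx² = 2370, Σy² = 255319, Σxy = 23639
nΣxy − ΣxΣy = 141834 − 143260 = -1426
nΣx² − (Σx)² = 14220 − 13456 = 764; nΣy² − (Σy)² = 1531914 − 1525225 = 6689
r = -1426 / √(764 × 6689) = -1426 / 2260.6185 ≈ -0.6308

-0.6308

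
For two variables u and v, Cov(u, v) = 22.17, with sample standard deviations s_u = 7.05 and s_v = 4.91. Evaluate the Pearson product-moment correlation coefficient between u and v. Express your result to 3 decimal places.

r = Cov(u,v) / (s_u · s_v) = 22.17 / (7.05 × 4.91)
  = 22.17 / 34.6155 ≈ 0.640

0.640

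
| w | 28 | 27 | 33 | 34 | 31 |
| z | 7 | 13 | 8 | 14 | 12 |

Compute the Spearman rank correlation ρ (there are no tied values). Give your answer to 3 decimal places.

Rank w: 2, 1, 4, 5, 3
Rank z: 1, 4, 2, 5, 3
d = rank(w) − rank(z): 1, -3, 2, 0, 0; Σd² = 14
ρ = 1 − 6Σd² / [n(n²−1)] = 1 − 6×14 / (5×24) = 1 − 84/120 ≈ 0.300

0.300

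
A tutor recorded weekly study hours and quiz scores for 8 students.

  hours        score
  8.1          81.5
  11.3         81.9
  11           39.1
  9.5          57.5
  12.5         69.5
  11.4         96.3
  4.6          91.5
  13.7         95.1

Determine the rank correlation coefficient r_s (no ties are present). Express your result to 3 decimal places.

Rank hours: 2, 5, 4, 3, 7, 6, 1, 8
Rank score: 4, 5, 1, 2, 3, 8, 6, 7
d = rank(hours) − rank(score): -2, 0, 3, 1, 4, -2, -5, 1; Σd² = 60
ρ = 1 − 6Σd² / [n(n²−1)] = 1 − 6×60 / (8×63) = 1 − 360/504 ≈ 0.286

0.286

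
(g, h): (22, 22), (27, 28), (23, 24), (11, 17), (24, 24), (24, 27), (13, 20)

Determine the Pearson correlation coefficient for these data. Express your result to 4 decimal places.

n = 7, Σg = 144, Σh = 162, Σg² = 3184, Σh² = 3838, Σgh = 3463
nΣgh − ΣgΣh = 24241 − 23328 = 913
nΣg² − (Σg)² = 22288 − 20736 = 1552; nΣh² − (Σh)² = 26866 − 26244 = 622
r = 913 / √(1552 × 622) = 913 / 982.5192 ≈ 0.9292

0.9292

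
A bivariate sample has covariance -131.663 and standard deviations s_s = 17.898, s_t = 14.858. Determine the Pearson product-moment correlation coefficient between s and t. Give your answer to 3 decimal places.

-0.495

r = Cov(s,t) / (s_s · s_t) = -131.663 / (17.898 × 14.858)
  = -131.663 / 265.9285 ≈ -0.495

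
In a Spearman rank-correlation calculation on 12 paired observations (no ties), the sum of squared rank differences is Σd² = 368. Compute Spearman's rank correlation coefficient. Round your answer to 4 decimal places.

-0.2867

ρ = 1 − 6Σd² / [n(n²−1)] = 1 − 6×368 / (12×143)
  = 1 − 2208/1716 = 1 − 1.28671 ≈ -0.2867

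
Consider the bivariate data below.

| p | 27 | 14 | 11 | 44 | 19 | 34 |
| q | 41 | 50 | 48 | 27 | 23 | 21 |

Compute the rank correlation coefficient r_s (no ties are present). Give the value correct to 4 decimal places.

-0.6571

Rank p: 4, 2, 1, 6, 3, 5
Rank q: 4, 6, 5, 3, 2, 1
d = rank(p) − rank(q): 0, -4, -4, 3, 1, 4; Σd² = 58
ρ = 1 − 6Σd² / [n(n²−1)] = 1 − 6×58 / (6×35) = 1 − 348/210 ≈ -0.6571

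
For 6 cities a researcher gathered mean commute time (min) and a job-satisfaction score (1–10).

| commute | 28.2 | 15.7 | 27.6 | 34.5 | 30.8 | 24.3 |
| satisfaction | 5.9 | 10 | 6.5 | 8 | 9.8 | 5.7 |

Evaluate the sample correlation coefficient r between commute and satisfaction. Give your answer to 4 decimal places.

-0.2148

n = 6, Σx = 161.1, Σy = 45.9, Σx² = 4532.87, Σy² = 369.59, Σxy = 1219.13
nΣxy − ΣxΣy = 7314.78 − 7394.49 = -79.71
nΣx² − (Σx)² = 27197.22 − 25953.21 = 1244.01; nΣy² − (Σy)² = 2217.54 − 2106.81 = 110.73
r = -79.71 / √(1244.01 × 110.73) = -79.71 / 371.1458 ≈ -0.2148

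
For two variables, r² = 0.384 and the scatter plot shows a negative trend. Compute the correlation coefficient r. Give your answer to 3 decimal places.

-0.620

|r| = √0.384 = 0.620
The association is negative, so r = −0.620.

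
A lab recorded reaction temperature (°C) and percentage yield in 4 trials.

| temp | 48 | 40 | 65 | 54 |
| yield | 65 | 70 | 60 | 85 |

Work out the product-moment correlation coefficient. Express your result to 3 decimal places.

-0.234

n = 4, Σx = 207, Σy = 280, Σx² = 11045, Σy² = 19950, Σxy = 14410
nΣxy − ΣxΣy = 57640 − 57960 = -320
nΣx² − (Σx)² = 44180 − 42849 = 1331; nΣy² − (Σy)² = 79800 − 78400 = 1400
r = -320 / √(1331 × 1400) = -320 / 1365.0641 ≈ -0.234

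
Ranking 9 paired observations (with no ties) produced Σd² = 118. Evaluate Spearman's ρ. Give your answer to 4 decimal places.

ρ = 1 − 6Σd² / [n(n²−1)] = 1 − 6×118 / (9×80)
  = 1 − 708/720 = 1 − 0.98333 ≈ 0.0167

0.0167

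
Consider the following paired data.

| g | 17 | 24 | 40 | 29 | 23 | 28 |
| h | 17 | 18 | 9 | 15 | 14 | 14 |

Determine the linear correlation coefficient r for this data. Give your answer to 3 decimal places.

-0.859

n = 6, Σg = 161, Σh = 87, Σg² = 4619, Σh² = 1311, Σgh = 2230
nΣgh − ΣgΣh = 13380 − 14007 = -627
nΣg² − (Σg)² = 27714 − 25921 = 1793; nΣh² − (Σh)² = 7866 − 7569 = 297
r = -627 / √(1793 × 297) = -627 / 729.7404 ≈ -0.859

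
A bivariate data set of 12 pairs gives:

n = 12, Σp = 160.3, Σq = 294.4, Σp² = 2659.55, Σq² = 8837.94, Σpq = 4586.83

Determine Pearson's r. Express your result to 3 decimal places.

r = (nΣpq − ΣpΣq) / √[(nΣp² − (Σp)²)(nΣq² − (Σq)²)]
Numerator: 12×4586.83 − 160.3×294.4 = 7849.64
Denominator: √[(31914.6 − 25696.09)(106055.28 − 86671.36)] = √[6218.51 × 19383.92] = 10979.0300
r = 7849.64 / 10979.0300 ≈ 0.715

0.715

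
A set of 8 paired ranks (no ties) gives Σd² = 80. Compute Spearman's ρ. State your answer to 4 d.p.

0.0476

ρ = 1 − 6Σd² / [n(n²−1)] = 1 − 6×80 / (8×63)
  = 1 − 480/504 = 1 − 0.95238 ≈ 0.0476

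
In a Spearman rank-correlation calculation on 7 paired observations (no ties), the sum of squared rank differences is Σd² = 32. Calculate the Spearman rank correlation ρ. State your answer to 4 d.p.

0.4286

ρ = 1 − 6Σd² / [n(n²−1)] = 1 − 6×32 / (7×48)
  = 1 − 192/336 = 1 − 0.57143 ≈ 0.4286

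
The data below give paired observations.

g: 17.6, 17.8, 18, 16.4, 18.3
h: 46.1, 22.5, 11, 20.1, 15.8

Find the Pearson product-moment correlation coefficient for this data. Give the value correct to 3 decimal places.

-0.163

n = 5, Σg = 88.1, Σh = 115.5, Σg² = 1554.45, Σh² = 3406.11, Σgh = 2028.64
nΣgh − ΣgΣh = 10143.2 − 10175.55 = -32.35
nΣg² − (Σg)² = 7772.25 − 7761.61 = 10.64; nΣh² − (Σh)² = 17030.55 − 13340.25 = 3690.3
r = -32.35 / √(10.64 × 3690.3) = -32.35 / 198.1535 ≈ -0.163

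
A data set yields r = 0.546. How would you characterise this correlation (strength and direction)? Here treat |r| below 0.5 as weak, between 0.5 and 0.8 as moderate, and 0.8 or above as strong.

r = 0.546 > 0 so the relationship is positive.
|r| = 0.546, which falls in the moderate range.

moderate positive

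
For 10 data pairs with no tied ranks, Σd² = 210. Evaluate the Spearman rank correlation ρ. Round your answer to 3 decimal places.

-0.273

ρ = 1 − 6Σd² / [n(n²−1)] = 1 − 6×210 / (10×99)
  = 1 − 1260/990 = 1 − 1.2727 ≈ -0.273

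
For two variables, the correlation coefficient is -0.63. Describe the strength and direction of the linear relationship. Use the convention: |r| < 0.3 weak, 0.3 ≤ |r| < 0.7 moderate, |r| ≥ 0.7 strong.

r = -0.63 < 0 so the relationship is negative.
|r| = 0.63, which falls in the moderate range.

moderate negative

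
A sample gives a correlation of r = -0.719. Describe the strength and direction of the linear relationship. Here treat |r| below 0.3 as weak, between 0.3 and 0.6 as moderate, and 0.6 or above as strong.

r = -0.719 < 0 so the relationship is negative.
|r| = 0.719, which falls in the strong range.

strong negative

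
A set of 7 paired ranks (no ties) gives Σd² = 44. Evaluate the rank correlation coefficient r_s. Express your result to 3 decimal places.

ρ = 1 − 6Σd² / [n(n²−1)] = 1 − 6×44 / (7×48)
  = 1 − 264/336 = 1 − 0.7857 ≈ 0.214

0.214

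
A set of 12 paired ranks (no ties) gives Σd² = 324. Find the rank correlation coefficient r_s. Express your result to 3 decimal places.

-0.133

ρ = 1 − 6Σd² / [n(n²−1)] = 1 − 6×324 / (12×143)
  = 1 − 1944/1716 = 1 − 1.1329 ≈ -0.133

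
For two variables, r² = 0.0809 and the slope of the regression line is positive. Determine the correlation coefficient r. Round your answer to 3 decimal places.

|r| = √0.0809 = 0.284
The association is positive, so r = 0.284.

0.284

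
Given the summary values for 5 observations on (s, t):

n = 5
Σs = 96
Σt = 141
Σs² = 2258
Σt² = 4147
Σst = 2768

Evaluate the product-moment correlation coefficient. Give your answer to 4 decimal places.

r = (nΣst − ΣsΣt) / √[(nΣs² − (Σs)²)(nΣt² − (Σt)²)]
Numerator: 5×2768 − 96×141 = 304
Denominator: √[(11290 − 9216)(20735 − 19881)] = √[2074 × 854] = 1330.8629
r = 304 / 1330.8629 ≈ 0.2284

0.2284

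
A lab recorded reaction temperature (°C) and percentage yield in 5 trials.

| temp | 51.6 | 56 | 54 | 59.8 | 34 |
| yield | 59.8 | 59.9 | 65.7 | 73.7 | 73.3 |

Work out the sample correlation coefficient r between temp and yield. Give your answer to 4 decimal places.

-0.3346

n = 5, Σx = 255.4, Σy = 332.4, Σx² = 13446.6, Σy² = 22285.12, Σxy = 16887.34
nΣxy − ΣxΣy = 84436.7 − 84894.96 = -458.26
nΣx² − (Σx)² = 67233 − 65229.16 = 2003.84; nΣy² − (Σy)² = 111425.6 − 110489.76 = 935.84
r = -458.26 / √(2003.84 × 935.84) = -458.26 / 1369.4063 ≈ -0.3346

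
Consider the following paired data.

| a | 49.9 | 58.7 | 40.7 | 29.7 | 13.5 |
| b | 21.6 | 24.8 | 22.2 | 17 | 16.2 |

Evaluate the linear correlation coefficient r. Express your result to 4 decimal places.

0.9378

n = 5, Σa = 192.5, Σb = 101.8, Σa² = 8656.53, Σb² = 2125.88, Σab = 4160.74
nΣab − ΣaΣb = 20803.7 − 19596.5 = 1207.2
nΣa² − (Σa)² = 43282.65 − 37056.25 = 6226.4; nΣb² − (Σb)² = 10629.4 − 10363.24 = 266.16
r = 1207.2 / √(6226.4 × 266.16) = 1207.2 / 1287.3300 ≈ 0.9378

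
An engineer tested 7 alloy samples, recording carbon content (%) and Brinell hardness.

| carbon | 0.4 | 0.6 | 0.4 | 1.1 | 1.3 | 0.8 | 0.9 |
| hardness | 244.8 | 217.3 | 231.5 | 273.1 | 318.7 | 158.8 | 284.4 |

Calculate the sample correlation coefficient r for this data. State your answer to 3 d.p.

0.565

n = 7, Σx = 5.5, Σy = 1728.6, Σx² = 5.03, Σy² = 442992.68, Σxy = 1418.62
nΣxy − ΣxΣy = 9930.34 − 9507.3 = 423.04
nΣx² − (Σx)² = 35.21 − 30.25 = 4.96; nΣy² − (Σy)² = 3100948.76 − 2988057.96 = 112890.8
r = 423.04 / √(4.96 × 112890.8) = 423.04 / 748.2903 ≈ 0.565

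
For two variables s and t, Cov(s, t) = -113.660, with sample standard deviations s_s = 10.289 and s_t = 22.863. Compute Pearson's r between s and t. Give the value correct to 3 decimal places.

r = Cov(s,t) / (s_s · s_t) = -113.660 / (10.289 × 22.863)
  = -113.660 / 235.2374 ≈ -0.483

-0.483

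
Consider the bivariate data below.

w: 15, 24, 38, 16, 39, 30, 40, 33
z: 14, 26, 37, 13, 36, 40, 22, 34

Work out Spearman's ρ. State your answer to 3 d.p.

Rank w: 1, 3, 6, 2, 7, 4, 8, 5
Rank z: 2, 4, 7, 1, 6, 8, 3, 5
d = rank(w) − rank(z): -1, -1, -1, 1, 1, -4, 5, 0; Σd² = 46
ρ = 1 − 6Σd² / [n(n²−1)] = 1 − 6×46 / (8×63) = 1 − 276/504 ≈ 0.452

0.452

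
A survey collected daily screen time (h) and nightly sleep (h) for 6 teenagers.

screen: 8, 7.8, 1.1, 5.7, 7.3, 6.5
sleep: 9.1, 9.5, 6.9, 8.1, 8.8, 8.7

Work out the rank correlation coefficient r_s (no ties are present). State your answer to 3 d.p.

Rank screen: 6, 5, 1, 2, 4, 3
Rank sleep: 5, 6, 1, 2, 4, 3
d = rank(screen) − rank(sleep): 1, -1, 0, 0, 0, 0; Σd² = 2
ρ = 1 − 6Σd² / [n(n²−1)] = 1 − 6×2 / (6×35) = 1 − 12/210 ≈ 0.943

0.943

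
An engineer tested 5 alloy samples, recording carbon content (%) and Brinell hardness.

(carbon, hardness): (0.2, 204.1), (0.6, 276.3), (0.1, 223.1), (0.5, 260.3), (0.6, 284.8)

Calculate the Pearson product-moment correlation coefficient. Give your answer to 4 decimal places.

0.9348

n = 5, Σx = 2, Σy = 1248.6, Σx² = 1.02, Σy² = 316639.24, Σxy = 529.94
nΣxy − ΣxΣy = 2649.7 − 2497.2 = 152.5
nΣx² − (Σx)² = 5.1 − 4 = 1.1; nΣy² − (Σy)² = 1583196.2 − 1559001.96 = 24194.24
r = 152.5 / √(1.1 × 24194.24) = 152.5 / 163.1369 ≈ 0.9348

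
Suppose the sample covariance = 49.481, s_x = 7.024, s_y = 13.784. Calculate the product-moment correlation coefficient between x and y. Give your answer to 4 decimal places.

0.5111

r = Cov(x,y) / (s_x · s_y) = 49.481 / (7.024 × 13.784)
  = 49.481 / 96.8188 ≈ 0.5111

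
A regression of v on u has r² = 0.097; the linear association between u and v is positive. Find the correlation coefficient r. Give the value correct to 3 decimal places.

0.311

|r| = √0.097 = 0.311
The association is positive, so r = 0.311.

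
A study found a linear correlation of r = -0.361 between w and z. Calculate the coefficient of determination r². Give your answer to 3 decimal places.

0.130

r² = (-0.361)² = 0.130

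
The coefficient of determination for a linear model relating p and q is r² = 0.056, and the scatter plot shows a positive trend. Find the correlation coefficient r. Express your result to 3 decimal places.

|r| = √0.056 = 0.237
The association is positive, so r = 0.237.

0.237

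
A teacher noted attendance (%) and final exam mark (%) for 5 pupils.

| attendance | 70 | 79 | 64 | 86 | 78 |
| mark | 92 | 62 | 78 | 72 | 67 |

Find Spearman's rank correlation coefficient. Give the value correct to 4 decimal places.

-0.6000

Rank attendance: 2, 4, 1, 5, 3
Rank mark: 5, 1, 4, 3, 2
d = rank(attendance) − rank(mark): -3, 3, -3, 2, 1; Σd² = 32
ρ = 1 − 6Σd² / [n(n²−1)] = 1 − 6×32 / (5×24) = 1 − 192/120 ≈ -0.6000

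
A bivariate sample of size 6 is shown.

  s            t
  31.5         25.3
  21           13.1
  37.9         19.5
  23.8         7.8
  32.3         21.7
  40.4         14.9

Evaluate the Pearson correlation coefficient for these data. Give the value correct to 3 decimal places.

0.468

n = 6, Σs = 186.9, Σt = 102.3, Σs² = 6111.55, Σt² = 1945.69, Σst = 3299.61
nΣst − ΣsΣt = 19797.66 − 19119.87 = 677.79
nΣs² − (Σs)² = 36669.3 − 34931.61 = 1737.69; nΣt² − (Σt)² = 11674.14 − 10465.29 = 1208.85
r = 677.79 / √(1737.69 × 1208.85) = 677.79 / 1449.3469 ≈ 0.468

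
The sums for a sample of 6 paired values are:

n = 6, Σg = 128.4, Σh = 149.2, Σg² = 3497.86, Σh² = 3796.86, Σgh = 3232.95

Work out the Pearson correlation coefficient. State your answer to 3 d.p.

0.157

r = (nΣgh − ΣgΣh) / √[(nΣg² − (Σg)²)(nΣh² − (Σh)²)]
Numerator: 6×3232.95 − 128.4×149.2 = 240.42
Denominator: √[(20987.16 − 16486.56)(22781.16 − 22260.64)] = √[4500.6 × 520.52] = 1530.5725
r = 240.42 / 1530.5725 ≈ 0.157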